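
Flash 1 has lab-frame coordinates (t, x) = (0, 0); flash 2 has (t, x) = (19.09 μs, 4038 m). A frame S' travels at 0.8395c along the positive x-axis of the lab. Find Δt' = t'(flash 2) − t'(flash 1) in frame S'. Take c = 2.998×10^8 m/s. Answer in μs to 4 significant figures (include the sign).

Δt' ≈ 14.32 μs

γ = 1/√(1 − 0.8395²) = 1.84040
Δt' = γ(Δt − vΔx/c²) = 1.84040 × (19.09 μs − 0.8395×4038 m / (2.998×10^8 m/s))
= 1.84040 × (7.78279 μs) = 14.32 μs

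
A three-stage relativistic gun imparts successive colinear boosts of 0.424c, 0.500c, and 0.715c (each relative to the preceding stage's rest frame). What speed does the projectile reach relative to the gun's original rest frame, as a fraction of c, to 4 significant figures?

Compose boost 2: (0.500 + 0.424)/(1 + 0.500×0.424) = 0.9240/1.21200 = 0.762376
Compose boost 3: (0.715 + 0.762376)/(1 + 0.715×0.762376) = 1.47738/1.54510 = 0.9562

u ≈ 0.9562c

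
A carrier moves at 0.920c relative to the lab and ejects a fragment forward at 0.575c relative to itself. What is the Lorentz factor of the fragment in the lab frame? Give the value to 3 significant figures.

u_lab = (0.575 + 0.920)/(1 + 0.575×0.920) = 1.495/1.52900 = 0.977763
γ = 1/√(1 − 0.977763²) = 4.77

γ ≈ 4.77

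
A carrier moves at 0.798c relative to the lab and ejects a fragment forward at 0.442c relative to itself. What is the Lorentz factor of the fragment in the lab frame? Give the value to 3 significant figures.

γ ≈ 2.50

u_lab = (0.442 + 0.798)/(1 + 0.442×0.798) = 1.240/1.35272 = 0.916674
γ = 1/√(1 − 0.916674²) = 2.50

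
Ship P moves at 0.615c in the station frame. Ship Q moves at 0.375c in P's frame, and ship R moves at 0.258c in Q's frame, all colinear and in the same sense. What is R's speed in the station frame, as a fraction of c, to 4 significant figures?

Compose boost 2: (0.375 + 0.615)/(1 + 0.375×0.615) = 0.9900/1.23063 = 0.804469
Compose boost 3: (0.258 + 0.804469)/(1 + 0.258×0.804469) = 1.06247/1.20755 = 0.8799

u ≈ 0.8799c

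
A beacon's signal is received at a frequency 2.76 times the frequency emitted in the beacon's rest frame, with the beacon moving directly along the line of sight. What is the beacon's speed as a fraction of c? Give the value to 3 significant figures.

f_obs/f_src = √((1+β)/(1−β)) = 2.76  ⇒  (1+β)/(1−β) = 7.6176
β = |1 − D²|/(1 + D²) = |1 − 7.6176|/(1 + 7.6176) = 0.768

β ≈ 0.768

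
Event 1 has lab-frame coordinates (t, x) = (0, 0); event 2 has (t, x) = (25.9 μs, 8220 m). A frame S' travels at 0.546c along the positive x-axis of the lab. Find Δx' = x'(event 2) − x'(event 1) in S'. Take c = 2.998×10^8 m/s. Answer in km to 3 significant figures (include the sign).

Δx' ≈ 4.75 km

γ = 1/√(1 − 0.546²) = 1.1936
Δx' = γ(Δx − vΔt) = 1.1936 × (8220 m − 0.546×(2.998×10^8 m/s)×25.9×10^-6 s)
= 1.1936 × (3980.4 m) = 4.75 km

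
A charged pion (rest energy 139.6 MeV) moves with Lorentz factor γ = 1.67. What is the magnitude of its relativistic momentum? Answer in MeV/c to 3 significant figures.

β = √(1 − 1/γ²) = √(1 − 1/1.67²) = 0.80090
p = γβm₀c = 1.67 × 0.80090 × 139.6 MeV/c = 187 MeV/c

p ≈ 187 MeV/c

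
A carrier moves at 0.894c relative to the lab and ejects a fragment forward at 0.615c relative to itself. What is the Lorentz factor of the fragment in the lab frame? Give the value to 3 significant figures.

u_lab = (0.615 + 0.894)/(1 + 0.615×0.894) = 1.509/1.54981 = 0.973668
γ = 1/√(1 − 0.973668²) = 4.39

γ ≈ 4.39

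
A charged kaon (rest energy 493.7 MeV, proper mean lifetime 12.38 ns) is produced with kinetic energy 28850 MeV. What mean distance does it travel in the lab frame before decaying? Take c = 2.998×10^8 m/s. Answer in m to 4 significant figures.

γ = 1 + K/(m₀c²) = 1 + 28850/493.7 = 59.4363
β = √(1 − 1/γ²) = 0.999858
Dilated lifetime: γτ₀ = 59.4363 × 12.38 ns = 735.821 ns
d = βc·γτ₀ = 0.999858 × (2.998×10^8 m/s) × 7.35821×10^-7 s = 220.6 m

d ≈ 220.6 m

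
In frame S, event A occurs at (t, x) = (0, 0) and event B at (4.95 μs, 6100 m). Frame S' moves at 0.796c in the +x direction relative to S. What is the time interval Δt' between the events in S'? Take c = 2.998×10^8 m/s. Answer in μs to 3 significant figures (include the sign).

Δt' ≈ -18.6 μs

γ = 1/√(1 − 0.796²) = 1.6521
Δt' = γ(Δt − vΔx/c²) = 1.6521 × (4.95 μs − 0.796×6100 m / (2.998×10^8 m/s))
= 1.6521 × (-11.246 μs) = -18.6 μs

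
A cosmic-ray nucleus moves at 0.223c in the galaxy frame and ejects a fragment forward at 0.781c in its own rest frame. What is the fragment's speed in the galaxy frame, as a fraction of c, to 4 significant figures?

Compose boost 2: (0.781 + 0.223)/(1 + 0.781×0.223) = 1.004/1.17416 = 0.8551

u ≈ 0.8551c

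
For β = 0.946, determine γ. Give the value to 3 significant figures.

γ ≈ 3.08

γ = 1/√(1 − β²) = 1/√(1 − 0.946²) = 1/√(0.10508) = 3.08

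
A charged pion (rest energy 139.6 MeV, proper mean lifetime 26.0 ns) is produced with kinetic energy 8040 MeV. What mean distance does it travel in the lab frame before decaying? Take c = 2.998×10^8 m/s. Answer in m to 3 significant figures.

γ = 1 + K/(m₀c²) = 1 + 8040/139.6 = 58.593
β = √(1 − 1/γ²) = 0.99985
Dilated lifetime: γτ₀ = 58.593 × 26.0 ns = 1523.4 ns
d = βc·γτ₀ = 0.99985 × (2.998×10^8 m/s) × 1.5234×10^-6 s = 457 m

d ≈ 457 m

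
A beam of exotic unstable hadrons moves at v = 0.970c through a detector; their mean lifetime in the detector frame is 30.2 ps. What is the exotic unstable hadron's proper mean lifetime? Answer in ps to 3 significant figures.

τ₀ ≈ 7.34 ps

γ = 1/√(1 − 0.970²) = 4.1135
Proper time: τ₀ = Δt/γ = 30.2/4.1135 = 7.34 ps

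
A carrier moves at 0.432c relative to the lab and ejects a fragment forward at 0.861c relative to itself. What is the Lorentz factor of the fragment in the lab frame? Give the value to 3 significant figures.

γ ≈ 2.99

u_lab = (0.861 + 0.432)/(1 + 0.861×0.432) = 1.293/1.37195 = 0.942453
γ = 1/√(1 − 0.942453²) = 2.99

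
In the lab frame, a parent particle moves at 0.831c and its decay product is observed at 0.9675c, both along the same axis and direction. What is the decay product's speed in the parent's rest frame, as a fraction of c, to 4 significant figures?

u' ≈ 0.6964c

Inverse velocity addition: u' = (u − v)/(1 − uv/c²)
= (0.9675 − 0.831)/(1 − 0.9675×0.831) = 0.1365/0.196008 = 0.6964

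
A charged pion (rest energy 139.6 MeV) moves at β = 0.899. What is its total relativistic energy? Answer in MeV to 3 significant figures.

E ≈ 319 MeV

γ = 1/√(1 − 0.899²) = 2.2834
E = γm₀c² = 2.2834 × 139.6 MeV = 319 MeV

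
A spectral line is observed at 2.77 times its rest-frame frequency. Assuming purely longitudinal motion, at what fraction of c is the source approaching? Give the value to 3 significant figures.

f_obs/f_src = √((1+β)/(1−β)) = 2.77  ⇒  (1+β)/(1−β) = 7.6729
β = |1 − D²|/(1 + D²) = |1 − 7.6729|/(1 + 7.6729) = 0.769

β ≈ 0.769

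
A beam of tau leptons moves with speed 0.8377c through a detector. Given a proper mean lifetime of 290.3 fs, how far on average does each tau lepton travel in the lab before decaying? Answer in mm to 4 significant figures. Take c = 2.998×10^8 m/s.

d ≈ 0.1335 mm

γ = 1/√(1 − 0.8377²) = 1.83106
Dilated lifetime: Δt = γτ₀ = 1.83106 × 290.3 fs = 531.558 fs
d = vΔt = 0.8377c × 531.558 fs = 2.51142×10^8 m/s × 5.31558×10^-13 s = 0.1335 mm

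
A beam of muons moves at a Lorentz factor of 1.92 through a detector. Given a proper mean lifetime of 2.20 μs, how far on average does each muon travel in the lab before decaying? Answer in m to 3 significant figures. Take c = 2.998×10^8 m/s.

d ≈ 1080 m

β = √(1 − 1/γ²) = √(1 − 1/1.92²) = 0.85366
Dilated lifetime: Δt = γτ₀ = 1.92 × 2.20 μs = 4.2240 μs
d = vΔt = 0.85366c × 4.2240 μs = 2.5593×10^8 m/s × 4.2240×10^-6 s = 1080 m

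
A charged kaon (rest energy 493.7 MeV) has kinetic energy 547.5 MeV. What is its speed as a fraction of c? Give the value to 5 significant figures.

β ≈ 0.88044

γ = 1 + K/(m₀c²) = 1 + 547.5/493.7 = 2.108973
β = √(1 − 1/γ²) = 0.88044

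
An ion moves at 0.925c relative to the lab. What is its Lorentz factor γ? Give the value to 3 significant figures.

γ = 1/√(1 − β²) = 1/√(1 − 0.925²) = 1/√(0.14437) = 2.63

γ ≈ 2.63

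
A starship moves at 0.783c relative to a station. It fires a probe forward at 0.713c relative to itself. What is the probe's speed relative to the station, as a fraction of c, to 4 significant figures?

Relativistic velocity addition: u = (u' + v)/(1 + u'v/c²)
= (0.713 + 0.783)/(1 + 0.713×0.783) = 1.496/1.55828 = 0.9600

u ≈ 0.9600c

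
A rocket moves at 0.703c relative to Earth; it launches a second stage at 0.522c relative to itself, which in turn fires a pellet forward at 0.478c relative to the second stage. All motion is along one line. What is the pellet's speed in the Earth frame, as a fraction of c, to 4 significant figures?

u ≈ 0.9620c

Compose boost 2: (0.522 + 0.703)/(1 + 0.522×0.703) = 1.225/1.36697 = 0.896145
Compose boost 3: (0.478 + 0.896145)/(1 + 0.478×0.896145) = 1.37415/1.42836 = 0.9620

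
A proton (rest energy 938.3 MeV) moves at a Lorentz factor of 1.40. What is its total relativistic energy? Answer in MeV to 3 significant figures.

E ≈ 1310 MeV

γ = 1.40 (given)
E = γm₀c² = 1.40 × 938.3 MeV = 1310 MeV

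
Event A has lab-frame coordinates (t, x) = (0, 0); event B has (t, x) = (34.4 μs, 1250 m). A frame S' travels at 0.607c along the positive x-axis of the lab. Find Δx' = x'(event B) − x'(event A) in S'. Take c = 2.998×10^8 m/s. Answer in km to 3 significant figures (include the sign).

γ = 1/√(1 − 0.607²) = 1.2583
Δx' = γ(Δx − vΔt) = 1.2583 × (1250 m − 0.607×(2.998×10^8 m/s)×34.4×10^-6 s)
= 1.2583 × (-5010.1 m) = -6.30 km

Δx' ≈ -6.30 km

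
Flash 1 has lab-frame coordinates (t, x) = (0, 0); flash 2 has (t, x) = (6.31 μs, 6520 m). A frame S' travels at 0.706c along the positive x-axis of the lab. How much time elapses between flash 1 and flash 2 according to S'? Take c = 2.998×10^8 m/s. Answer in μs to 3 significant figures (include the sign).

γ = 1/√(1 − 0.706²) = 1.4120
Δt' = γ(Δt − vΔx/c²) = 1.4120 × (6.31 μs − 0.706×6520 m / (2.998×10^8 m/s))
= 1.4120 × (-9.0440 μs) = -12.8 μs

Δt' ≈ -12.8 μs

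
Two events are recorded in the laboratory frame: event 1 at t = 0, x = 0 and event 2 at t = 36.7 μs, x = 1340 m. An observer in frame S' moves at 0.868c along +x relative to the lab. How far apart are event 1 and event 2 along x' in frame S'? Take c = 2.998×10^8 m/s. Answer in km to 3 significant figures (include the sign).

γ = 1/√(1 − 0.868²) = 2.0138
Δx' = γ(Δx − vΔt) = 2.0138 × (1340 m − 0.868×(2.998×10^8 m/s)×36.7×10^-6 s)
= 2.0138 × (-8210.3 m) = -16.5 km

Δx' ≈ -16.5 km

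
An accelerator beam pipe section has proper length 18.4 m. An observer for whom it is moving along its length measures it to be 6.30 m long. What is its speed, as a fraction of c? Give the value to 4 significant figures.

β ≈ 0.9396

γ = L₀/L = 18.4/6.30 = 2.92063
β = √(1 − 1/γ²) = 0.9396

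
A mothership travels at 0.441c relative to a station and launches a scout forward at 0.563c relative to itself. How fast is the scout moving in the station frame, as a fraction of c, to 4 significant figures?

Compose boost 2: (0.563 + 0.441)/(1 + 0.563×0.441) = 1.004/1.24828 = 0.8043

u ≈ 0.8043c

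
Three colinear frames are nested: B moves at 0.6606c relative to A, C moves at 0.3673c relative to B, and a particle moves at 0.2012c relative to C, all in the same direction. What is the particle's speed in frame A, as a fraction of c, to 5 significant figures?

u ≈ 0.88166c

Compose boost 2: (0.3673 + 0.6606)/(1 + 0.3673×0.6606) = 1.0279/1.242638 = 0.8271916
Compose boost 3: (0.2012 + 0.8271916)/(1 + 0.2012×0.8271916) = 1.028392/1.166431 = 0.88166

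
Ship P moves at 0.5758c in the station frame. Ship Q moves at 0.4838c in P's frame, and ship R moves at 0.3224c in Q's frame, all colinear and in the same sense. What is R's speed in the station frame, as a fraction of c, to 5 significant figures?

Compose boost 2: (0.4838 + 0.5758)/(1 + 0.4838×0.5758) = 1.0596/1.278572 = 0.8287370
Compose boost 3: (0.3224 + 0.8287370)/(1 + 0.3224×0.8287370) = 1.151137/1.267185 = 0.90842

u ≈ 0.90842c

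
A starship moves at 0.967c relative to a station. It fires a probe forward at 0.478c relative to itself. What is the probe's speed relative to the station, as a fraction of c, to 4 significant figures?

Relativistic velocity addition: u = (u' + v)/(1 + u'v/c²)
= (0.478 + 0.967)/(1 + 0.478×0.967) = 1.445/1.46223 = 0.9882

u ≈ 0.9882c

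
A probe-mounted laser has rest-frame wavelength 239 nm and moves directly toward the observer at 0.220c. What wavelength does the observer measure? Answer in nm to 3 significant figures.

λ_obs ≈ 191 nm

Relativistic Doppler: λ_obs = λ_src √((1−β)/(1+β))
= 239 × √(0.78000/1.2200) = 239 × 0.79959 = 191 nm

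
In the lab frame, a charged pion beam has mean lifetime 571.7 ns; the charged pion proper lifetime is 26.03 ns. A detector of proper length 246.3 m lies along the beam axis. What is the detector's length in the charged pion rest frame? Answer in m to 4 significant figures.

L ≈ 11.21 m

Time dilation ⇒ γ = Δt/τ₀ = 571.7/26.03 = 21.9631
Length contraction: L = L₀/γ = 246.3/21.9631 = 11.21 m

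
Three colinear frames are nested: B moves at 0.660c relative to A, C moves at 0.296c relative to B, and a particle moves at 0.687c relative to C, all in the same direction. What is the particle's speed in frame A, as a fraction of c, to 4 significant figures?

Compose boost 2: (0.296 + 0.660)/(1 + 0.296×0.660) = 0.9560/1.19536 = 0.799759
Compose boost 3: (0.687 + 0.799759)/(1 + 0.687×0.799759) = 1.48676/1.54943 = 0.9595

u ≈ 0.9595c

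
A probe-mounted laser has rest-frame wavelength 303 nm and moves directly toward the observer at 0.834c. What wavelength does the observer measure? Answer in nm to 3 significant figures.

λ_obs ≈ 91.2 nm

Relativistic Doppler: λ_obs = λ_src √((1−β)/(1+β))
= 303 × √(0.16600/1.8340) = 303 × 0.30085 = 91.2 nm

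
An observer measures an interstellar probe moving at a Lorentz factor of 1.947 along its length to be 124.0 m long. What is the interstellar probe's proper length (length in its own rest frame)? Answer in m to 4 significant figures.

L₀ ≈ 241.4 m

γ = 1.947 (given)
L₀ = γL = 1.947 × 124.0 = 241.4 m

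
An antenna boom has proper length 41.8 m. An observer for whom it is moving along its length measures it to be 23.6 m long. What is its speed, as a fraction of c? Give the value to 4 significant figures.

γ = L₀/L = 41.8/23.6 = 1.77119
β = √(1 − 1/γ²) = 0.8254

β ≈ 0.8254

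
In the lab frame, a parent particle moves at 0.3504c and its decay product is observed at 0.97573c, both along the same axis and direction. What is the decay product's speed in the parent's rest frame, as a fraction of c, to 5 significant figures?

u' ≈ 0.95020c

Inverse velocity addition: u' = (u − v)/(1 − uv/c²)
= (0.97573 − 0.3504)/(1 − 0.97573×0.3504) = 0.62533/0.6581042 = 0.95020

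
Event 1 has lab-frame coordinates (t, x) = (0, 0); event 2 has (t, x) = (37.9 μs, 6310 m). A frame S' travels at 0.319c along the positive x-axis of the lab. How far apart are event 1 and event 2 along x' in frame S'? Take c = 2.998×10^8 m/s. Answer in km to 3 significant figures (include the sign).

Δx' ≈ 2.83 km

γ = 1/√(1 − 0.319²) = 1.0551
Δx' = γ(Δx − vΔt) = 1.0551 × (6310 m − 0.319×(2.998×10^8 m/s)×37.9×10^-6 s)
= 1.0551 × (2685.4 m) = 2.83 km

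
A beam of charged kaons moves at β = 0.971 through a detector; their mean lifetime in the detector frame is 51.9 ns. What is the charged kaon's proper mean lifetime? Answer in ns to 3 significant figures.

τ₀ ≈ 12.4 ns

γ = 1/√(1 − 0.971²) = 4.1827
Proper time: τ₀ = Δt/γ = 51.9/4.1827 = 12.4 ns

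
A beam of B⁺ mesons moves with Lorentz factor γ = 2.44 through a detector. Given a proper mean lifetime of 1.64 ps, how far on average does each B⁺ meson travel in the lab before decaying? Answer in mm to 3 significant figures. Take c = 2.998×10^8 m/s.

d ≈ 1.09 mm

β = √(1 − 1/γ²) = √(1 − 1/2.44²) = 0.91216
Dilated lifetime: Δt = γτ₀ = 2.44 × 1.64 ps = 4.0016 ps
d = vΔt = 0.91216c × 4.0016 ps = 2.7347×10^8 m/s × 4.0016×10^-12 s = 1.09 mm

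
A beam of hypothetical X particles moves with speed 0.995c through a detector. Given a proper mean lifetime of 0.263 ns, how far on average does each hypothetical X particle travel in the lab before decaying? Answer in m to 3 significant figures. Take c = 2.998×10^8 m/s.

γ = 1/√(1 − 0.995²) = 10.013
Dilated lifetime: Δt = γτ₀ = 10.013 × 0.263 ns = 2.6333 ns
d = vΔt = 0.995c × 2.6333 ns = 2.9830×10^8 m/s × 2.6333×10^-9 s = 0.786 m

d ≈ 0.786 m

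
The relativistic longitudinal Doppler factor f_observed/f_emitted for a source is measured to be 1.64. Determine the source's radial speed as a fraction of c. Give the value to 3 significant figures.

f_obs/f_src = √((1+β)/(1−β)) = 1.64  ⇒  (1+β)/(1−β) = 2.6896
β = |1 − D²|/(1 + D²) = |1 − 2.6896|/(1 + 2.6896) = 0.458

β ≈ 0.458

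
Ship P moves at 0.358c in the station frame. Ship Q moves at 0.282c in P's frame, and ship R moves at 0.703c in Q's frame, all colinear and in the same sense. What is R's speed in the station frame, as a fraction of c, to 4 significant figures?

Compose boost 2: (0.282 + 0.358)/(1 + 0.282×0.358) = 0.6400/1.10096 = 0.581313
Compose boost 3: (0.703 + 0.581313)/(1 + 0.703×0.581313) = 1.28431/1.40866 = 0.9117

u ≈ 0.9117c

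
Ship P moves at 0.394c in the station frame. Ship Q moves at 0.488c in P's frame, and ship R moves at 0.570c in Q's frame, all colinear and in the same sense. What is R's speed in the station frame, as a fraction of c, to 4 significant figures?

u ≈ 0.9213c

Compose boost 2: (0.488 + 0.394)/(1 + 0.488×0.394) = 0.8820/1.19227 = 0.739764
Compose boost 3: (0.570 + 0.739764)/(1 + 0.570×0.739764) = 1.30976/1.42167 = 0.9213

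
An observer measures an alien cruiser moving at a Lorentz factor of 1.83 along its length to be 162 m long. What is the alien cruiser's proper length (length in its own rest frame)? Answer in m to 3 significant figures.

γ = 1.83 (given)
L₀ = γL = 1.83 × 162 = 296 m

L₀ ≈ 296 m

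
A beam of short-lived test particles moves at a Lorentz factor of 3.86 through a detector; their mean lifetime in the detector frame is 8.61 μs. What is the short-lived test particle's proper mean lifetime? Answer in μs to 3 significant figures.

γ = 3.86 (given)
Proper time: τ₀ = Δt/γ = 8.61/3.86 = 2.23 μs

τ₀ ≈ 2.23 μs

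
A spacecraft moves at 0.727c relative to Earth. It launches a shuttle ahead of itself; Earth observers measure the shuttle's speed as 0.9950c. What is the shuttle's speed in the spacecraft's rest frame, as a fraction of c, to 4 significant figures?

Inverse velocity addition: u' = (u − v)/(1 − uv/c²)
= (0.9950 − 0.727)/(1 − 0.9950×0.727) = 0.2680/0.276635 = 0.9688

u' ≈ 0.9688c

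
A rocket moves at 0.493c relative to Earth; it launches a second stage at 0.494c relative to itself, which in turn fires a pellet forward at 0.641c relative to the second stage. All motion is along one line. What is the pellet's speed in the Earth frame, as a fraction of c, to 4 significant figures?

Compose boost 2: (0.494 + 0.493)/(1 + 0.494×0.493) = 0.9870/1.24354 = 0.793701
Compose boost 3: (0.641 + 0.793701)/(1 + 0.641×0.793701) = 1.43470/1.50876 = 0.9509

u ≈ 0.9509c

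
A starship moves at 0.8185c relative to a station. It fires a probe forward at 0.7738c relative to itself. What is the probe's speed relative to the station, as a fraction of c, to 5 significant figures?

u ≈ 0.97486c

Relativistic velocity addition: u = (u' + v)/(1 + u'v/c²)
= (0.7738 + 0.8185)/(1 + 0.7738×0.8185) = 1.5923/1.633355 = 0.97486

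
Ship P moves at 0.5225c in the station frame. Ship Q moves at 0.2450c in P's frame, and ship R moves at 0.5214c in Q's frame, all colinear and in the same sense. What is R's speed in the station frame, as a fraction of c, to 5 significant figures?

u ≈ 0.88709c

Compose boost 2: (0.2450 + 0.5225)/(1 + 0.2450×0.5225) = 0.76750/1.128013 = 0.6804003
Compose boost 3: (0.5214 + 0.6804003)/(1 + 0.5214×0.6804003) = 1.201800/1.354761 = 0.88709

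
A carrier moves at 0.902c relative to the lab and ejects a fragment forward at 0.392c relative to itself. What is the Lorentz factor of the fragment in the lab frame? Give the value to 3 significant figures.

γ ≈ 3.41

u_lab = (0.392 + 0.902)/(1 + 0.392×0.902) = 1.294/1.35358 = 0.955981
γ = 1/√(1 − 0.955981²) = 3.41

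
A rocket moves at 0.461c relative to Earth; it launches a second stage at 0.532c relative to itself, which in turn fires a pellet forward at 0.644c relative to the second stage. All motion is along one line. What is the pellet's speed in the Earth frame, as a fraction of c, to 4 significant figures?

Compose boost 2: (0.532 + 0.461)/(1 + 0.532×0.461) = 0.9930/1.24525 = 0.797429
Compose boost 3: (0.644 + 0.797429)/(1 + 0.644×0.797429) = 1.44143/1.51354 = 0.9524

u ≈ 0.9524c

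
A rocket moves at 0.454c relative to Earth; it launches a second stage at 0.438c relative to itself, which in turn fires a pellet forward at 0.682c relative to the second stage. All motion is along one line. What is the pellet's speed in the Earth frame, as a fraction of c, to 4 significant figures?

u ≈ 0.9460c

Compose boost 2: (0.438 + 0.454)/(1 + 0.438×0.454) = 0.8920/1.19885 = 0.744045
Compose boost 3: (0.682 + 0.744045)/(1 + 0.682×0.744045) = 1.42605/1.50744 = 0.9460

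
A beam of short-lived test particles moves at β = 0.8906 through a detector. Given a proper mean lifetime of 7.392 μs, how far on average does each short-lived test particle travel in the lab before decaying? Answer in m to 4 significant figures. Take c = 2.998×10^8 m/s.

γ = 1/√(1 − 0.8906²) = 2.19883
Dilated lifetime: Δt = γτ₀ = 2.19883 × 7.392 μs = 16.2537 μs
d = vΔt = 0.8906c × 16.2537 μs = 2.67002×10^8 m/s × 1.62537×10^-5 s = 4340 m

d ≈ 4340 m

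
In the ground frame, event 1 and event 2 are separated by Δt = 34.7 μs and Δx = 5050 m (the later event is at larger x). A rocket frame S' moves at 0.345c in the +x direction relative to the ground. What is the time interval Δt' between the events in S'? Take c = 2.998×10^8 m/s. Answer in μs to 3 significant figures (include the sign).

γ = 1/√(1 − 0.345²) = 1.0654
Δt' = γ(Δt − vΔx/c²) = 1.0654 × (34.7 μs − 0.345×5050 m / (2.998×10^8 m/s))
= 1.0654 × (28.889 μs) = 30.8 μs

Δt' ≈ 30.8 μs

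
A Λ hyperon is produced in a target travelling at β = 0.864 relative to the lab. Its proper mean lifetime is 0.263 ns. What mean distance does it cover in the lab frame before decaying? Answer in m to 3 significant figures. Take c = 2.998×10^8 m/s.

γ = 1/√(1 − 0.864²) = 1.9861
Dilated lifetime: Δt = γτ₀ = 1.9861 × 0.263 ns = 0.52235 ns
d = vΔt = 0.864c × 0.52235 ns = 2.5903×10^8 m/s × 5.2235×10^-10 s = 0.135 m

d ≈ 0.135 m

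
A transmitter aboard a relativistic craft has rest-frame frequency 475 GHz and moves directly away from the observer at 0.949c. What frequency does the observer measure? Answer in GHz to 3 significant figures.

f_obs ≈ 76.8 GHz

Relativistic Doppler: f_obs = f_src √((1−β)/(1+β))
= 475 × √(0.051000/1.9490) = 475 × 0.16176 = 76.8 GHz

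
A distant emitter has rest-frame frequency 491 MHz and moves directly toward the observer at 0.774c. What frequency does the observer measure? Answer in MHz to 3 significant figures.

f_obs ≈ 1380 MHz

Relativistic Doppler: f_obs = f_src √((1+β)/(1−β))
= 491 × √(1.7740/0.22600) = 491 × 2.8017 = 1380 MHz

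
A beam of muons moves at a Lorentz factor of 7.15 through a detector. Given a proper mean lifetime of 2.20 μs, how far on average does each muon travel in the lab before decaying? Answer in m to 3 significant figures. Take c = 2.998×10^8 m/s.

d ≈ 4670 m

β = √(1 − 1/γ²) = √(1 − 1/7.15²) = 0.99017
Dilated lifetime: Δt = γτ₀ = 7.15 × 2.20 μs = 15.730 μs
d = vΔt = 0.99017c × 15.730 μs = 2.9685×10^8 m/s × 1.5730×10^-5 s = 4670 m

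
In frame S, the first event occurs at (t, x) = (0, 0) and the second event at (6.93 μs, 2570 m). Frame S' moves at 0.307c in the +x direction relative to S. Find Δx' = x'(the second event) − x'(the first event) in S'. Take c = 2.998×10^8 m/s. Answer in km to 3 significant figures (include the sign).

γ = 1/√(1 − 0.307²) = 1.0507
Δx' = γ(Δx − vΔt) = 1.0507 × (2570 m − 0.307×(2.998×10^8 m/s)×6.93×10^-6 s)
= 1.0507 × (1932.2 m) = 2.03 km

Δx' ≈ 2.03 km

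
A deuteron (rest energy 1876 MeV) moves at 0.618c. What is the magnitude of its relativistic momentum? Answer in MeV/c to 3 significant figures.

p ≈ 1470 MeV/c

γ = 1/√(1 − 0.618²) = 1.2720
p = γβm₀c = 1.2720 × 0.618 × 1876 MeV/c = 1470 MeV/c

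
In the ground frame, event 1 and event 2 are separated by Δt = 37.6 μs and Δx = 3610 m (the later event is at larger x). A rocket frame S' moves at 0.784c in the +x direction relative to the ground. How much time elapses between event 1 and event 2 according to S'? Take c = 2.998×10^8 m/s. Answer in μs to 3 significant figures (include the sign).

Δt' ≈ 45.4 μs

γ = 1/√(1 − 0.784²) = 1.6109
Δt' = γ(Δt − vΔx/c²) = 1.6109 × (37.6 μs − 0.784×3610 m / (2.998×10^8 m/s))
= 1.6109 × (28.160 μs) = 45.4 μs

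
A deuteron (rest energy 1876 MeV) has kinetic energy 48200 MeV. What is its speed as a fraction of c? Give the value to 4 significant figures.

β ≈ 0.9993

γ = 1 + K/(m₀c²) = 1 + 48200/1876 = 26.6930
β = √(1 − 1/γ²) = 0.9993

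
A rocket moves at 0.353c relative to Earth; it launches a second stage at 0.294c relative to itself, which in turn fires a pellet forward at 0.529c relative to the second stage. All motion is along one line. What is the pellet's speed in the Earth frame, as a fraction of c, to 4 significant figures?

Compose boost 2: (0.294 + 0.353)/(1 + 0.294×0.353) = 0.6470/1.10378 = 0.586166
Compose boost 3: (0.529 + 0.586166)/(1 + 0.529×0.586166) = 1.11517/1.31008 = 0.8512

u ≈ 0.8512c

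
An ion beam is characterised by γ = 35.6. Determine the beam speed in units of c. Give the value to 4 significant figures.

β = √(1 − 1/γ²) = √(1 − 1/35.6²) = √(0.999211) = 0.9996

β ≈ 0.9996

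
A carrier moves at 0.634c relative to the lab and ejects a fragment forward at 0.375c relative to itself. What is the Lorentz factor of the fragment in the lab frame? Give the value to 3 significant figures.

γ ≈ 1.73

u_lab = (0.375 + 0.634)/(1 + 0.375×0.634) = 1.009/1.23775 = 0.815189
γ = 1/√(1 − 0.815189²) = 1.73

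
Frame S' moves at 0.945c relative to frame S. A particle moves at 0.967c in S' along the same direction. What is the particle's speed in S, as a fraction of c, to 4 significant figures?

Relativistic velocity addition: u = (u' + v)/(1 + u'v/c²)
= (0.967 + 0.945)/(1 + 0.967×0.945) = 1.912/1.91382 = 0.9991

u ≈ 0.9991c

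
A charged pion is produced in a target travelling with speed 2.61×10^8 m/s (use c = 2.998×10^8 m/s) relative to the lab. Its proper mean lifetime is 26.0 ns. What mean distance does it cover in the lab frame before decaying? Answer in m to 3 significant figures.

d ≈ 13.8 m

β = v/c = 2.61×10^8 / 2.998×10^8 = 0.87058
γ = 1/√(1 − 0.87058²) = 2.0324
Dilated lifetime: Δt = γτ₀ = 2.0324 × 26.0 ns = 52.843 ns
d = vΔt = 0.87058c × 52.843 ns = 2.6100×10^8 m/s × 5.2843×10^-8 s = 13.8 m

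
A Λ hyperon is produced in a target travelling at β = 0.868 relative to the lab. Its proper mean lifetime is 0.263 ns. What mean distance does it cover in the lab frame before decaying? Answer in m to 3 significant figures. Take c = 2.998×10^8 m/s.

d ≈ 0.138 m

γ = 1/√(1 − 0.868²) = 2.0138
Dilated lifetime: Δt = γτ₀ = 2.0138 × 0.263 ns = 0.52964 ns
d = vΔt = 0.868c × 0.52964 ns = 2.6023×10^8 m/s × 5.2964×10^-10 s = 0.138 m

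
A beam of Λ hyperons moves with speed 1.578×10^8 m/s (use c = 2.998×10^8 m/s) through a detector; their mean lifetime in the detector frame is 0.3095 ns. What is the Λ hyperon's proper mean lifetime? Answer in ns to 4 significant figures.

β = v/c = 1.578×10^8 / 2.998×10^8 = 0.526351
γ = 1/√(1 − 0.526351²) = 1.17610
Proper time: τ₀ = Δt/γ = 0.3095/1.17610 = 0.2632 ns

τ₀ ≈ 0.2632 ns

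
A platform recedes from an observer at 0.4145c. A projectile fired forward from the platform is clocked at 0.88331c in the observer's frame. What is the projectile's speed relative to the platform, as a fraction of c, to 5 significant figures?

u' ≈ 0.73960c

Inverse velocity addition: u' = (u − v)/(1 − uv/c²)
= (0.88331 − 0.4145)/(1 − 0.88331×0.4145) = 0.46881/0.6338680 = 0.73960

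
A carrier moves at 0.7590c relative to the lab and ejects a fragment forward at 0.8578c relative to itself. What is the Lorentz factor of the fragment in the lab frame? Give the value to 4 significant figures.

γ ≈ 4.934

u_lab = (0.8578 + 0.7590)/(1 + 0.8578×0.7590) = 1.6168/1.651070 = 0.9792436
γ = 1/√(1 − 0.9792436²) = 4.934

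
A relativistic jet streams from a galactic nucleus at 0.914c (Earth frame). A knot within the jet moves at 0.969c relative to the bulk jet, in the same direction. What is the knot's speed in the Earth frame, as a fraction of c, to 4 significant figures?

u ≈ 0.9986c

Relativistic velocity addition: u = (u' + v)/(1 + u'v/c²)
= (0.969 + 0.914)/(1 + 0.969×0.914) = 1.883/1.88567 = 0.9986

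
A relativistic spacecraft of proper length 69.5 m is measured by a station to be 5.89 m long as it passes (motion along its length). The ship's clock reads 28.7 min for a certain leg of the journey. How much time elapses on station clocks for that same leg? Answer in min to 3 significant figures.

Δt ≈ 339 min

Length contraction ⇒ γ = L₀/L = 69.5/5.89 = 11.800
Time dilation: Δt = γτ₀ = 11.800 × 28.7 min = 339 min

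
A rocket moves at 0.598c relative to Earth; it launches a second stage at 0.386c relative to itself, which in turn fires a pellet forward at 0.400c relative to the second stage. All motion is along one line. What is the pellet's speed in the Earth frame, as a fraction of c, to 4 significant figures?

Compose boost 2: (0.386 + 0.598)/(1 + 0.386×0.598) = 0.9840/1.23083 = 0.799462
Compose boost 3: (0.400 + 0.799462)/(1 + 0.400×0.799462) = 1.19946/1.31978 = 0.9088

u ≈ 0.9088c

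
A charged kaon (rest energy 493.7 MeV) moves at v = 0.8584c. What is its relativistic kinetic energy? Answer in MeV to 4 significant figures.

K ≈ 468.7 MeV

γ = 1/√(1 − 0.8584²) = 1.94939
K = (γ − 1)m₀c² = (1.94939 − 1) × 493.7 MeV = 0.949390 × 493.7 MeV = 468.7 MeV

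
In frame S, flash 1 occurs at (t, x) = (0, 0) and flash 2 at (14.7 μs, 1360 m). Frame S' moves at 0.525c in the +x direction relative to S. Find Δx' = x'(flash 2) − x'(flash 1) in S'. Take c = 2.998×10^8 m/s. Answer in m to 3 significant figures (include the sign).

γ = 1/√(1 − 0.525²) = 1.1749
Δx' = γ(Δx − vΔt) = 1.1749 × (1360 m − 0.525×(2.998×10^8 m/s)×14.7×10^-6 s)
= 1.1749 × (-953.71 m) = -1120 m

Δx' ≈ -1120 m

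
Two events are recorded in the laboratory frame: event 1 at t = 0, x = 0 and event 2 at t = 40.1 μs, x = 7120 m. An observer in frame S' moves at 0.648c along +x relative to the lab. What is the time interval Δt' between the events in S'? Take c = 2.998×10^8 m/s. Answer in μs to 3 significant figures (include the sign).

γ = 1/√(1 − 0.648²) = 1.3130
Δt' = γ(Δt − vΔx/c²) = 1.3130 × (40.1 μs − 0.648×7120 m / (2.998×10^8 m/s))
= 1.3130 × (24.711 μs) = 32.4 μs

Δt' ≈ 32.4 μs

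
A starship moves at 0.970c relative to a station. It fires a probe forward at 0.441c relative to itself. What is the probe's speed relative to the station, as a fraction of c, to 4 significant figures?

u ≈ 0.9883c

Relativistic velocity addition: u = (u' + v)/(1 + u'v/c²)
= (0.441 + 0.970)/(1 + 0.441×0.970) = 1.411/1.42777 = 0.9883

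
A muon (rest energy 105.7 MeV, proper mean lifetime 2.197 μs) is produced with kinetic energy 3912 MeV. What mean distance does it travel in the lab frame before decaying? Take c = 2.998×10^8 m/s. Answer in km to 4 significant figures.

γ = 1 + K/(m₀c²) = 1 + 3912/105.7 = 38.0104
β = √(1 − 1/γ²) = 0.999654
Dilated lifetime: γτ₀ = 38.0104 × 2.197 μs = 83.5089 μs
d = βc·γτ₀ = 0.999654 × (2.998×10^8 m/s) × 8.35089×10^-5 s = 25.03 km

d ≈ 25.03 km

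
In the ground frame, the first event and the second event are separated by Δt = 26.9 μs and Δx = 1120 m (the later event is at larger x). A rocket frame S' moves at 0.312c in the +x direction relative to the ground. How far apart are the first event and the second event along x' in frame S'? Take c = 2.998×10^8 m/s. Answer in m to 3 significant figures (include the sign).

γ = 1/√(1 − 0.312²) = 1.0525
Δx' = γ(Δx − vΔt) = 1.0525 × (1120 m − 0.312×(2.998×10^8 m/s)×26.9×10^-6 s)
= 1.0525 × (-1396.2 m) = -1470 m

Δx' ≈ -1470 m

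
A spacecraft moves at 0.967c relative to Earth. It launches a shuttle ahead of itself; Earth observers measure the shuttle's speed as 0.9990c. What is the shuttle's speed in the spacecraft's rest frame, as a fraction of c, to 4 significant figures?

Inverse velocity addition: u' = (u − v)/(1 − uv/c²)
= (0.9990 − 0.967)/(1 − 0.9990×0.967) = 0.03200/0.0339670 = 0.9421

u' ≈ 0.9421c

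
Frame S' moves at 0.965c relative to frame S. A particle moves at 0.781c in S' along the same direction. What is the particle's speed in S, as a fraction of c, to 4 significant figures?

Relativistic velocity addition: u = (u' + v)/(1 + u'v/c²)
= (0.781 + 0.965)/(1 + 0.781×0.965) = 1.746/1.75367 = 0.9956

u ≈ 0.9956c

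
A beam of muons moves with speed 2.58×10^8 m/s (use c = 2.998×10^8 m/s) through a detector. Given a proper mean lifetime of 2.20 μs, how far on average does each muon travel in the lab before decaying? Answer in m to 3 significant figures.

d ≈ 1110 m

β = v/c = 2.58×10^8 / 2.998×10^8 = 0.86057
γ = 1/√(1 − 0.86057²) = 1.9634
Dilated lifetime: Δt = γτ₀ = 1.9634 × 2.20 μs = 4.3194 μs
d = vΔt = 0.86057c × 4.3194 μs = 2.5800×10^8 m/s × 4.3194×10^-6 s = 1110 m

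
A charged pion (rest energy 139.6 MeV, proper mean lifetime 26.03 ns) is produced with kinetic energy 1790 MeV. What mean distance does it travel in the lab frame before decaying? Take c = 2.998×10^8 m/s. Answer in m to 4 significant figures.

γ = 1 + K/(m₀c²) = 1 + 1790/139.6 = 13.8223
β = √(1 − 1/γ²) = 0.997380
Dilated lifetime: γτ₀ = 13.8223 × 26.03 ns = 359.796 ns
d = βc·γτ₀ = 0.997380 × (2.998×10^8 m/s) × 3.59796×10^-7 s = 107.6 m

d ≈ 107.6 m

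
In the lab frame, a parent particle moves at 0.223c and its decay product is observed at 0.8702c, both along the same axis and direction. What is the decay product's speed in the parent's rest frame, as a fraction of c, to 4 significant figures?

Inverse velocity addition: u' = (u − v)/(1 − uv/c²)
= (0.8702 − 0.223)/(1 − 0.8702×0.223) = 0.6472/0.805945 = 0.8030

u' ≈ 0.8030c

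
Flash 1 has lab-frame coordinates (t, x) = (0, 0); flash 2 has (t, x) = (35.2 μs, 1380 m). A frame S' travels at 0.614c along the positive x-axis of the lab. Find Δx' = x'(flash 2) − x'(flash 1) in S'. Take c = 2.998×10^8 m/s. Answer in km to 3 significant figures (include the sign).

γ = 1/√(1 − 0.614²) = 1.2669
Δx' = γ(Δx − vΔt) = 1.2669 × (1380 m − 0.614×(2.998×10^8 m/s)×35.2×10^-6 s)
= 1.2669 × (-5099.5 m) = -6.46 km

Δx' ≈ -6.46 km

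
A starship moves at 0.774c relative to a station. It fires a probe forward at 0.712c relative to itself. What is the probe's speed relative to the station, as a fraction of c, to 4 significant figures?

Relativistic velocity addition: u = (u' + v)/(1 + u'v/c²)
= (0.712 + 0.774)/(1 + 0.712×0.774) = 1.486/1.55109 = 0.9580

u ≈ 0.9580c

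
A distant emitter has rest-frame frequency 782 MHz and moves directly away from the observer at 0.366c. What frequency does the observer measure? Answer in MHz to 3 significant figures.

Relativistic Doppler: f_obs = f_src √((1−β)/(1+β))
= 782 × √(0.63400/1.3660) = 782 × 0.68127 = 533 MHz

f_obs ≈ 533 MHz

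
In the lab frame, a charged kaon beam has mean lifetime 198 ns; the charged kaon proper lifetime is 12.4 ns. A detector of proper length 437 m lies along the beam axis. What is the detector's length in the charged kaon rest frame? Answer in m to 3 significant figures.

L ≈ 27.4 m

Time dilation ⇒ γ = Δt/τ₀ = 198/12.4 = 15.968
Length contraction: L = L₀/γ = 437/15.968 = 27.4 m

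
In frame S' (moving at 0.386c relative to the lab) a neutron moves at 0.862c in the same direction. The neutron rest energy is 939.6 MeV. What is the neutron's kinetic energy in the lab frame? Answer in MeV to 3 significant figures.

u_lab = (0.862 + 0.386)/(1 + 0.862×0.386) = 0.936422
γ = 1/√(1 − 0.936422²) = 2.8500
K = (γ − 1)m₀c² = (2.8500 − 1) × 939.6 = 1.8500 × 939.6 = 1740 MeV

K ≈ 1740 MeV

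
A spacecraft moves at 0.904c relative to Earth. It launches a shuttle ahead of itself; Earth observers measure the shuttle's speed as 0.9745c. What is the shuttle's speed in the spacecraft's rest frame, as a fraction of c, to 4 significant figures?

u' ≈ 0.5922c

Inverse velocity addition: u' = (u − v)/(1 − uv/c²)
= (0.9745 − 0.904)/(1 − 0.9745×0.904) = 0.07050/0.119052 = 0.5922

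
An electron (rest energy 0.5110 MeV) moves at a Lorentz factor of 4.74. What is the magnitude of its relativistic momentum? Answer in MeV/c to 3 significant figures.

β = √(1 − 1/γ²) = √(1 − 1/4.74²) = 0.97749
p = γβm₀c = 4.74 × 0.97749 × 0.5110 MeV/c = 2.37 MeV/c

p ≈ 2.37 MeV/c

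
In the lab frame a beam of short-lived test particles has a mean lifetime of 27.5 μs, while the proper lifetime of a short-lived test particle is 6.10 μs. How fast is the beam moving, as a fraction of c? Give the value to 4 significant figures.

γ = Δt/τ₀ = 27.5/6.10 = 4.50820
β = √(1 − 1/γ²) = √(1 − 1/4.50820²) = 0.9751

β ≈ 0.9751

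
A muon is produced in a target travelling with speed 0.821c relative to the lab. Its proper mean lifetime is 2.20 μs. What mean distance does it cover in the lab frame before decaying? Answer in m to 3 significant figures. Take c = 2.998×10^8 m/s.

γ = 1/√(1 − 0.821²) = 1.7515
Dilated lifetime: Δt = γτ₀ = 1.7515 × 2.20 μs = 3.8534 μs
d = vΔt = 0.821c × 3.8534 μs = 2.4614×10^8 m/s × 3.8534×10^-6 s = 948 m

d ≈ 948 m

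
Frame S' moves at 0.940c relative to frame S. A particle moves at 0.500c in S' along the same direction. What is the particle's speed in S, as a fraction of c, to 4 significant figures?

u ≈ 0.9796c

Relativistic velocity addition: u = (u' + v)/(1 + u'v/c²)
= (0.500 + 0.940)/(1 + 0.500×0.940) = 1.440/1.47000 = 0.9796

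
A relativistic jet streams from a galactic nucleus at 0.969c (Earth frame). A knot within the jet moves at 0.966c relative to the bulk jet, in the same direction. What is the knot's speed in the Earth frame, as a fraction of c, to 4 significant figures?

Relativistic velocity addition: u = (u' + v)/(1 + u'v/c²)
= (0.966 + 0.969)/(1 + 0.966×0.969) = 1.935/1.93605 = 0.9995

u ≈ 0.9995c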